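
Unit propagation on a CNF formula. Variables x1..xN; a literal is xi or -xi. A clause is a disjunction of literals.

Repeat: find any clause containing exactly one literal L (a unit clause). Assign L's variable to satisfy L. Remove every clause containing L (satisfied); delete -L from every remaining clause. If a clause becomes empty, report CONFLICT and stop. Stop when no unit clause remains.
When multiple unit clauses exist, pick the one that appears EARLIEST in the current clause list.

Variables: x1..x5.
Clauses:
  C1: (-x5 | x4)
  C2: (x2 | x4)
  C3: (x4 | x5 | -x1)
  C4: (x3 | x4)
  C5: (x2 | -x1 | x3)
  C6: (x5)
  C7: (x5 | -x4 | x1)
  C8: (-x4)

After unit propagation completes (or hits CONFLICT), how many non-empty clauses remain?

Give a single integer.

unit clause [5] forces x5=T; simplify:
  drop -5 from [-5, 4] -> [4]
  satisfied 3 clause(s); 5 remain; assigned so far: [5]
unit clause [4] forces x4=T; simplify:
  drop -4 from [-4] -> [] (empty!)
  satisfied 3 clause(s); 2 remain; assigned so far: [4, 5]
CONFLICT (empty clause)

Answer: 1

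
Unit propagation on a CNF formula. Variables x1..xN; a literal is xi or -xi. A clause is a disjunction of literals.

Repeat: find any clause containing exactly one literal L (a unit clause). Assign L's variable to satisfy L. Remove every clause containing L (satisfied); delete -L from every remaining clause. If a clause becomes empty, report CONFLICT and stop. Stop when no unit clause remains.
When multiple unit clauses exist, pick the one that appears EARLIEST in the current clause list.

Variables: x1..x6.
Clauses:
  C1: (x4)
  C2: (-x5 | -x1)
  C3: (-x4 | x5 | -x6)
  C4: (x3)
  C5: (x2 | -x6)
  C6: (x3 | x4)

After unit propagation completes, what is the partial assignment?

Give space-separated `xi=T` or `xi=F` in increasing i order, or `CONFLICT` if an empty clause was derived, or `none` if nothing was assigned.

Answer: x3=T x4=T

Derivation:
unit clause [4] forces x4=T; simplify:
  drop -4 from [-4, 5, -6] -> [5, -6]
  satisfied 2 clause(s); 4 remain; assigned so far: [4]
unit clause [3] forces x3=T; simplify:
  satisfied 1 clause(s); 3 remain; assigned so far: [3, 4]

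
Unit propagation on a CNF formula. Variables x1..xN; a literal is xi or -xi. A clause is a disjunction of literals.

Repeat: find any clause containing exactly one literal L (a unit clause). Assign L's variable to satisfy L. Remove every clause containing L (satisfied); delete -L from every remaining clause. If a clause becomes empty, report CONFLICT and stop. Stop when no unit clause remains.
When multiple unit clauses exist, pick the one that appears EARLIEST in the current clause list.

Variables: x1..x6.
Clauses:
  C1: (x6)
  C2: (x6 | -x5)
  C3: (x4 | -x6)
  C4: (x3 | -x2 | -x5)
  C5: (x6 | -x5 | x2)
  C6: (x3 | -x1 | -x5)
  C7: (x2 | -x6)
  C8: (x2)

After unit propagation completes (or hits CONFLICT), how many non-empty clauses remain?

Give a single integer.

Answer: 2

Derivation:
unit clause [6] forces x6=T; simplify:
  drop -6 from [4, -6] -> [4]
  drop -6 from [2, -6] -> [2]
  satisfied 3 clause(s); 5 remain; assigned so far: [6]
unit clause [4] forces x4=T; simplify:
  satisfied 1 clause(s); 4 remain; assigned so far: [4, 6]
unit clause [2] forces x2=T; simplify:
  drop -2 from [3, -2, -5] -> [3, -5]
  satisfied 2 clause(s); 2 remain; assigned so far: [2, 4, 6]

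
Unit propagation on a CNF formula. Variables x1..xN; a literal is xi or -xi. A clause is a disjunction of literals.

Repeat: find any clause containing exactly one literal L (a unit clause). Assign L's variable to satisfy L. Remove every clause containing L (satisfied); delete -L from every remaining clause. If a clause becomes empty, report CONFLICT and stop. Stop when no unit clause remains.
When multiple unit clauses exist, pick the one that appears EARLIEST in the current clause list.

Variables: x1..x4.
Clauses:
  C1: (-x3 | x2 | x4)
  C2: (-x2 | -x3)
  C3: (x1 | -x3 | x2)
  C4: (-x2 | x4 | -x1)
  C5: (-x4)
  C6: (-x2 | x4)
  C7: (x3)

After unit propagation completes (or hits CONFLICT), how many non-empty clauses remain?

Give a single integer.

unit clause [-4] forces x4=F; simplify:
  drop 4 from [-3, 2, 4] -> [-3, 2]
  drop 4 from [-2, 4, -1] -> [-2, -1]
  drop 4 from [-2, 4] -> [-2]
  satisfied 1 clause(s); 6 remain; assigned so far: [4]
unit clause [-2] forces x2=F; simplify:
  drop 2 from [-3, 2] -> [-3]
  drop 2 from [1, -3, 2] -> [1, -3]
  satisfied 3 clause(s); 3 remain; assigned so far: [2, 4]
unit clause [-3] forces x3=F; simplify:
  drop 3 from [3] -> [] (empty!)
  satisfied 2 clause(s); 1 remain; assigned so far: [2, 3, 4]
CONFLICT (empty clause)

Answer: 0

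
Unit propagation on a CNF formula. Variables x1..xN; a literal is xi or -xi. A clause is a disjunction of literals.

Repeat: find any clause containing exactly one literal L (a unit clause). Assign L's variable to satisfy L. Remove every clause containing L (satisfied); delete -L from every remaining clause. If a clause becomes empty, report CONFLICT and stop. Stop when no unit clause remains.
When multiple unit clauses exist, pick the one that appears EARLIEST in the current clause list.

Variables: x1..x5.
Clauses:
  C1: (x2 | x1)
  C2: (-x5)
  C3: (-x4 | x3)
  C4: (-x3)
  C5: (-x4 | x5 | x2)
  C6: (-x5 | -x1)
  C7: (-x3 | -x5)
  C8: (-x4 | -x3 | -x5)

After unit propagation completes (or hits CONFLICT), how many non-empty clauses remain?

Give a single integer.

Answer: 1

Derivation:
unit clause [-5] forces x5=F; simplify:
  drop 5 from [-4, 5, 2] -> [-4, 2]
  satisfied 4 clause(s); 4 remain; assigned so far: [5]
unit clause [-3] forces x3=F; simplify:
  drop 3 from [-4, 3] -> [-4]
  satisfied 1 clause(s); 3 remain; assigned so far: [3, 5]
unit clause [-4] forces x4=F; simplify:
  satisfied 2 clause(s); 1 remain; assigned so far: [3, 4, 5]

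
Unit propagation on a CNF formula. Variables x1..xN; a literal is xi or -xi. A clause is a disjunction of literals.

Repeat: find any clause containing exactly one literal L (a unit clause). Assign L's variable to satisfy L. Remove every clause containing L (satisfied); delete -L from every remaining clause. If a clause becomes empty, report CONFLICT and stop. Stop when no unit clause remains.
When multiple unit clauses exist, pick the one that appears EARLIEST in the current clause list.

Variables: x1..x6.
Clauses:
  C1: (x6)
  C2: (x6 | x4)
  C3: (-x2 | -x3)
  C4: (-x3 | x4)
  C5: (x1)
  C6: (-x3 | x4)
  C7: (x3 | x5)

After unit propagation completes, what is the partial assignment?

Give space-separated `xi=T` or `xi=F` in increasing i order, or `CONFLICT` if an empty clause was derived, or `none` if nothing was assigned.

Answer: x1=T x6=T

Derivation:
unit clause [6] forces x6=T; simplify:
  satisfied 2 clause(s); 5 remain; assigned so far: [6]
unit clause [1] forces x1=T; simplify:
  satisfied 1 clause(s); 4 remain; assigned so far: [1, 6]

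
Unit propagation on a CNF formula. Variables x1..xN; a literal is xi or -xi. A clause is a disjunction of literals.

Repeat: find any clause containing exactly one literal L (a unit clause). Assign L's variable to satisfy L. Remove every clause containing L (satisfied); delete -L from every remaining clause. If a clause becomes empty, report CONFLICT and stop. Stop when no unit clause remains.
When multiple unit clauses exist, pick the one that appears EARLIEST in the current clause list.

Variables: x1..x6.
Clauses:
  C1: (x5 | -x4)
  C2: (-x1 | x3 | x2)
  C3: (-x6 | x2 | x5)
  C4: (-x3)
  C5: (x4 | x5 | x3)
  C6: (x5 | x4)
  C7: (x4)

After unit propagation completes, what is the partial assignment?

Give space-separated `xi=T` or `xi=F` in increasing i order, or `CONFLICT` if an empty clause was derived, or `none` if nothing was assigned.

unit clause [-3] forces x3=F; simplify:
  drop 3 from [-1, 3, 2] -> [-1, 2]
  drop 3 from [4, 5, 3] -> [4, 5]
  satisfied 1 clause(s); 6 remain; assigned so far: [3]
unit clause [4] forces x4=T; simplify:
  drop -4 from [5, -4] -> [5]
  satisfied 3 clause(s); 3 remain; assigned so far: [3, 4]
unit clause [5] forces x5=T; simplify:
  satisfied 2 clause(s); 1 remain; assigned so far: [3, 4, 5]

Answer: x3=F x4=T x5=T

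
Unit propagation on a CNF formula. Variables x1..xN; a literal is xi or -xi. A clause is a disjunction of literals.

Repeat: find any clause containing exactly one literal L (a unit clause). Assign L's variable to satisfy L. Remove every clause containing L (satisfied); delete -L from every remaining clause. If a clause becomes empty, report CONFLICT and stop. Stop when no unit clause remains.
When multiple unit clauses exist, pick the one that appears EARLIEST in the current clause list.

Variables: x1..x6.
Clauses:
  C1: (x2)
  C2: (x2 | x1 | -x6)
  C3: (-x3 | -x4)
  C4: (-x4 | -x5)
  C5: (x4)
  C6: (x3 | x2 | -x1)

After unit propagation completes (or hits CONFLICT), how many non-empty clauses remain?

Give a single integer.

unit clause [2] forces x2=T; simplify:
  satisfied 3 clause(s); 3 remain; assigned so far: [2]
unit clause [4] forces x4=T; simplify:
  drop -4 from [-3, -4] -> [-3]
  drop -4 from [-4, -5] -> [-5]
  satisfied 1 clause(s); 2 remain; assigned so far: [2, 4]
unit clause [-3] forces x3=F; simplify:
  satisfied 1 clause(s); 1 remain; assigned so far: [2, 3, 4]
unit clause [-5] forces x5=F; simplify:
  satisfied 1 clause(s); 0 remain; assigned so far: [2, 3, 4, 5]

Answer: 0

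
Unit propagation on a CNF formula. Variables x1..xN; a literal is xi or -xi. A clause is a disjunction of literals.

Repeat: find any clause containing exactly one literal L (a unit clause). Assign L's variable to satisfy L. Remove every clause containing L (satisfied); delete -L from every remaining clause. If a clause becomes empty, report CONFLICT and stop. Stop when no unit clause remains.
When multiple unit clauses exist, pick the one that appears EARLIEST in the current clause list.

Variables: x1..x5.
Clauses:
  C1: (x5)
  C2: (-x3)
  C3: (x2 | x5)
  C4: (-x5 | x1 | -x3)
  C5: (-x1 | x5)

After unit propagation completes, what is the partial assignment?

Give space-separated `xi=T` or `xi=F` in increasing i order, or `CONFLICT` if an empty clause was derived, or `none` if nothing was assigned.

unit clause [5] forces x5=T; simplify:
  drop -5 from [-5, 1, -3] -> [1, -3]
  satisfied 3 clause(s); 2 remain; assigned so far: [5]
unit clause [-3] forces x3=F; simplify:
  satisfied 2 clause(s); 0 remain; assigned so far: [3, 5]

Answer: x3=F x5=T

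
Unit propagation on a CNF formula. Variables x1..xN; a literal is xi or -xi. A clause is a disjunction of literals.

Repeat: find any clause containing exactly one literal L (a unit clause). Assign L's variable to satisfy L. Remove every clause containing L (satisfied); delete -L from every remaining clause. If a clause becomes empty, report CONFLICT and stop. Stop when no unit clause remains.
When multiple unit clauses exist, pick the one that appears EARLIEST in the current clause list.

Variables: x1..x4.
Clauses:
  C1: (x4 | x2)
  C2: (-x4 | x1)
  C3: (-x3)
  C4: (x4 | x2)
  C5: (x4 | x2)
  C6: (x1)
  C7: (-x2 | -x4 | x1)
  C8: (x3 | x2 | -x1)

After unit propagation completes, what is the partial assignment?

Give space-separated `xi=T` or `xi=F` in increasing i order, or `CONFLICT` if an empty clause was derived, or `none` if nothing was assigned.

Answer: x1=T x2=T x3=F

Derivation:
unit clause [-3] forces x3=F; simplify:
  drop 3 from [3, 2, -1] -> [2, -1]
  satisfied 1 clause(s); 7 remain; assigned so far: [3]
unit clause [1] forces x1=T; simplify:
  drop -1 from [2, -1] -> [2]
  satisfied 3 clause(s); 4 remain; assigned so far: [1, 3]
unit clause [2] forces x2=T; simplify:
  satisfied 4 clause(s); 0 remain; assigned so far: [1, 2, 3]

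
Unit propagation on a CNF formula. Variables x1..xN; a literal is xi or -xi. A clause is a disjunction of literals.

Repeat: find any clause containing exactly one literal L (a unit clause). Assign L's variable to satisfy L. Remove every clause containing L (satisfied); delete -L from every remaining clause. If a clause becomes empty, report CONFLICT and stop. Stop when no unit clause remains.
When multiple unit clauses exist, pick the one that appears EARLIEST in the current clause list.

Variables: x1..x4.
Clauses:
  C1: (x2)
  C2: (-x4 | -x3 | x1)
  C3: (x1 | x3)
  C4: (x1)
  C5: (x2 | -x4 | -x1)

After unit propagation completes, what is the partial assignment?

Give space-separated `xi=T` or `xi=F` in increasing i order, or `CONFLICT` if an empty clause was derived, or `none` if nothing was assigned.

unit clause [2] forces x2=T; simplify:
  satisfied 2 clause(s); 3 remain; assigned so far: [2]
unit clause [1] forces x1=T; simplify:
  satisfied 3 clause(s); 0 remain; assigned so far: [1, 2]

Answer: x1=T x2=T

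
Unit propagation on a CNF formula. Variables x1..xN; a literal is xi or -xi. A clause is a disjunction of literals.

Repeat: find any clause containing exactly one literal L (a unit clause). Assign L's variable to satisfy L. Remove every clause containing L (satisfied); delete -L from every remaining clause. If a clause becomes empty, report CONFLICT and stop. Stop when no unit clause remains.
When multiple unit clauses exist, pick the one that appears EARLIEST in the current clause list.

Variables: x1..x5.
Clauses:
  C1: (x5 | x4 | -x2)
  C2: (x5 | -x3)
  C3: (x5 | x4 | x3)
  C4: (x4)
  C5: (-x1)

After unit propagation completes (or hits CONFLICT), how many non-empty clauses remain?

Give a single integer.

Answer: 1

Derivation:
unit clause [4] forces x4=T; simplify:
  satisfied 3 clause(s); 2 remain; assigned so far: [4]
unit clause [-1] forces x1=F; simplify:
  satisfied 1 clause(s); 1 remain; assigned so far: [1, 4]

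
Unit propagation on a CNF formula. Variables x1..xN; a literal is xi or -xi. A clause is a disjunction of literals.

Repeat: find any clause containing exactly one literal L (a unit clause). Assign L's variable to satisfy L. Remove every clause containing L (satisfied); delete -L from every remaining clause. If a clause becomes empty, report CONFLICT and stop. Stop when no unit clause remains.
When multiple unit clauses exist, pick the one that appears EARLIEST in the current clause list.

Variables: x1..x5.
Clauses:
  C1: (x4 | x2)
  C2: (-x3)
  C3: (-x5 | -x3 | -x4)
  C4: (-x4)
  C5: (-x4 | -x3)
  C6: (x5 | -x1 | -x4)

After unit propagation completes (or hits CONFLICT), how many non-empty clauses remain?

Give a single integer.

Answer: 0

Derivation:
unit clause [-3] forces x3=F; simplify:
  satisfied 3 clause(s); 3 remain; assigned so far: [3]
unit clause [-4] forces x4=F; simplify:
  drop 4 from [4, 2] -> [2]
  satisfied 2 clause(s); 1 remain; assigned so far: [3, 4]
unit clause [2] forces x2=T; simplify:
  satisfied 1 clause(s); 0 remain; assigned so far: [2, 3, 4]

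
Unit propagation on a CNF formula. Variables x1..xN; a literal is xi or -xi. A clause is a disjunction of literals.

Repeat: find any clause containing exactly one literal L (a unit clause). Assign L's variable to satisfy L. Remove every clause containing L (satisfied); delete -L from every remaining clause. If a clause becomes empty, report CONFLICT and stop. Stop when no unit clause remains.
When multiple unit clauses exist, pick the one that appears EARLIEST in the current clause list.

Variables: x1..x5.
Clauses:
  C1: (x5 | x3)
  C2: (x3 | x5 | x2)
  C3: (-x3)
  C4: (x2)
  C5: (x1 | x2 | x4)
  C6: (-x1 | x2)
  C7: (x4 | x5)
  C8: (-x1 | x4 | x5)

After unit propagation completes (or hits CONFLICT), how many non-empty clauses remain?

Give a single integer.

Answer: 0

Derivation:
unit clause [-3] forces x3=F; simplify:
  drop 3 from [5, 3] -> [5]
  drop 3 from [3, 5, 2] -> [5, 2]
  satisfied 1 clause(s); 7 remain; assigned so far: [3]
unit clause [5] forces x5=T; simplify:
  satisfied 4 clause(s); 3 remain; assigned so far: [3, 5]
unit clause [2] forces x2=T; simplify:
  satisfied 3 clause(s); 0 remain; assigned so far: [2, 3, 5]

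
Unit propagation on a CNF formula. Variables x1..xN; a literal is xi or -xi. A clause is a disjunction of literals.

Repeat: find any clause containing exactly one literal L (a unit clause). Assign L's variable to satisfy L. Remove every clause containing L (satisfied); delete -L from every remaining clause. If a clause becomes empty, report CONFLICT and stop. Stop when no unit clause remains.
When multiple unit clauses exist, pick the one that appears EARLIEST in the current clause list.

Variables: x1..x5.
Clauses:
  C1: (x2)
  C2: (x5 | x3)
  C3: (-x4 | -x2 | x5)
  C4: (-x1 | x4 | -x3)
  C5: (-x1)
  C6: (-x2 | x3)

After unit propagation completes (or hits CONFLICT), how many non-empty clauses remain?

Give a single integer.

Answer: 1

Derivation:
unit clause [2] forces x2=T; simplify:
  drop -2 from [-4, -2, 5] -> [-4, 5]
  drop -2 from [-2, 3] -> [3]
  satisfied 1 clause(s); 5 remain; assigned so far: [2]
unit clause [-1] forces x1=F; simplify:
  satisfied 2 clause(s); 3 remain; assigned so far: [1, 2]
unit clause [3] forces x3=T; simplify:
  satisfied 2 clause(s); 1 remain; assigned so far: [1, 2, 3]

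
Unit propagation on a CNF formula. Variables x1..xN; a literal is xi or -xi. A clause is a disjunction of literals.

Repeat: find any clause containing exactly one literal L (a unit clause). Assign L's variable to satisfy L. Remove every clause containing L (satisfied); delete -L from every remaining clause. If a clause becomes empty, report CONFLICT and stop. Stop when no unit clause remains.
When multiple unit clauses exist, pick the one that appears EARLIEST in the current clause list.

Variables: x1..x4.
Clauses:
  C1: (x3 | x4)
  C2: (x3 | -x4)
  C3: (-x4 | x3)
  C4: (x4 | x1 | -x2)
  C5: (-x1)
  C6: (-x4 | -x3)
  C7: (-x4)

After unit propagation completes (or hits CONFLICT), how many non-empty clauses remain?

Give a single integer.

Answer: 0

Derivation:
unit clause [-1] forces x1=F; simplify:
  drop 1 from [4, 1, -2] -> [4, -2]
  satisfied 1 clause(s); 6 remain; assigned so far: [1]
unit clause [-4] forces x4=F; simplify:
  drop 4 from [3, 4] -> [3]
  drop 4 from [4, -2] -> [-2]
  satisfied 4 clause(s); 2 remain; assigned so far: [1, 4]
unit clause [3] forces x3=T; simplify:
  satisfied 1 clause(s); 1 remain; assigned so far: [1, 3, 4]
unit clause [-2] forces x2=F; simplify:
  satisfied 1 clause(s); 0 remain; assigned so far: [1, 2, 3, 4]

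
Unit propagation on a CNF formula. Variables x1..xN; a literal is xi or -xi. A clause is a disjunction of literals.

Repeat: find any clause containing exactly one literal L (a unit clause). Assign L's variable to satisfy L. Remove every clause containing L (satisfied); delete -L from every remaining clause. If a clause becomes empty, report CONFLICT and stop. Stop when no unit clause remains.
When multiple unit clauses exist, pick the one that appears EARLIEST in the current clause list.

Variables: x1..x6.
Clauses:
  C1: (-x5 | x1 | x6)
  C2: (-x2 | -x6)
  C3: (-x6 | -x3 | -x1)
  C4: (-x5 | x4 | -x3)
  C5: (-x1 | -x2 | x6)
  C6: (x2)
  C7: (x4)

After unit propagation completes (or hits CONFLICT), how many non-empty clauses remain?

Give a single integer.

unit clause [2] forces x2=T; simplify:
  drop -2 from [-2, -6] -> [-6]
  drop -2 from [-1, -2, 6] -> [-1, 6]
  satisfied 1 clause(s); 6 remain; assigned so far: [2]
unit clause [-6] forces x6=F; simplify:
  drop 6 from [-5, 1, 6] -> [-5, 1]
  drop 6 from [-1, 6] -> [-1]
  satisfied 2 clause(s); 4 remain; assigned so far: [2, 6]
unit clause [-1] forces x1=F; simplify:
  drop 1 from [-5, 1] -> [-5]
  satisfied 1 clause(s); 3 remain; assigned so far: [1, 2, 6]
unit clause [-5] forces x5=F; simplify:
  satisfied 2 clause(s); 1 remain; assigned so far: [1, 2, 5, 6]
unit clause [4] forces x4=T; simplify:
  satisfied 1 clause(s); 0 remain; assigned so far: [1, 2, 4, 5, 6]

Answer: 0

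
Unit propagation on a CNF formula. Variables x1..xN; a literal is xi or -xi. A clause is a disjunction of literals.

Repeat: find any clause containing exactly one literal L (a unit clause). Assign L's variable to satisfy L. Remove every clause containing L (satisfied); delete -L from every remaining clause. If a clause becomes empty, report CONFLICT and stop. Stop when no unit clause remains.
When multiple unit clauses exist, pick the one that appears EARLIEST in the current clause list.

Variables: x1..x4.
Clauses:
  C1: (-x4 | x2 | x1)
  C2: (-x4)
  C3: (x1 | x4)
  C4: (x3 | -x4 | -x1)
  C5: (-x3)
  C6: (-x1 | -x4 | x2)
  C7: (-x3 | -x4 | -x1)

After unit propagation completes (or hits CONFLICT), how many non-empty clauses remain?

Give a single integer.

Answer: 0

Derivation:
unit clause [-4] forces x4=F; simplify:
  drop 4 from [1, 4] -> [1]
  satisfied 5 clause(s); 2 remain; assigned so far: [4]
unit clause [1] forces x1=T; simplify:
  satisfied 1 clause(s); 1 remain; assigned so far: [1, 4]
unit clause [-3] forces x3=F; simplify:
  satisfied 1 clause(s); 0 remain; assigned so far: [1, 3, 4]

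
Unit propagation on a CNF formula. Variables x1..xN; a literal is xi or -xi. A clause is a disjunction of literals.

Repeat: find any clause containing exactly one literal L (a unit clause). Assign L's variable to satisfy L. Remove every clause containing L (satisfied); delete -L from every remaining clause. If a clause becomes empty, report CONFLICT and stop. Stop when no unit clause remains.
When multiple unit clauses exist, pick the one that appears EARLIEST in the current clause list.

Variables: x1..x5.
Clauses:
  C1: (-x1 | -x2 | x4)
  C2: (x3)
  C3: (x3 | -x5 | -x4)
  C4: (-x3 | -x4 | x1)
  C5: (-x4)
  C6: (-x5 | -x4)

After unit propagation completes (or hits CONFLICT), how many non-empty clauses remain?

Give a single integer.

unit clause [3] forces x3=T; simplify:
  drop -3 from [-3, -4, 1] -> [-4, 1]
  satisfied 2 clause(s); 4 remain; assigned so far: [3]
unit clause [-4] forces x4=F; simplify:
  drop 4 from [-1, -2, 4] -> [-1, -2]
  satisfied 3 clause(s); 1 remain; assigned so far: [3, 4]

Answer: 1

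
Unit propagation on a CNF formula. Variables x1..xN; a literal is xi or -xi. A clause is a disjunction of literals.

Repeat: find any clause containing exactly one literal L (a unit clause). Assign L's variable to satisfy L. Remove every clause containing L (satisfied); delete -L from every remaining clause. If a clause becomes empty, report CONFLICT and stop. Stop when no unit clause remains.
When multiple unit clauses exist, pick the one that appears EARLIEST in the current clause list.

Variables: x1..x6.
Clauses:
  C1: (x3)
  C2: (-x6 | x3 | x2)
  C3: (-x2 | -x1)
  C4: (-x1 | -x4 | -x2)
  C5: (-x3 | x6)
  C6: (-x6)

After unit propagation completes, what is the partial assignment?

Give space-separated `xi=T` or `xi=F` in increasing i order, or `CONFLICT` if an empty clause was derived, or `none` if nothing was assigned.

Answer: CONFLICT

Derivation:
unit clause [3] forces x3=T; simplify:
  drop -3 from [-3, 6] -> [6]
  satisfied 2 clause(s); 4 remain; assigned so far: [3]
unit clause [6] forces x6=T; simplify:
  drop -6 from [-6] -> [] (empty!)
  satisfied 1 clause(s); 3 remain; assigned so far: [3, 6]
CONFLICT (empty clause)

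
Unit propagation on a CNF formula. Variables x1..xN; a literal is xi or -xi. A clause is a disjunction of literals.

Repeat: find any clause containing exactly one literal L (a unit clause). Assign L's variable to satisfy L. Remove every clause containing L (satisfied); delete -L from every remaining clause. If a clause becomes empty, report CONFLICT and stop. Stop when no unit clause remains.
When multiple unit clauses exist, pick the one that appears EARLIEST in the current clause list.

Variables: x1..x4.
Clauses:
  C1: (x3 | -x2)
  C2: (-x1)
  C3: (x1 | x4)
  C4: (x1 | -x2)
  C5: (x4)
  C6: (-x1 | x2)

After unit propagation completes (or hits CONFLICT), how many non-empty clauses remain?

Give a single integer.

unit clause [-1] forces x1=F; simplify:
  drop 1 from [1, 4] -> [4]
  drop 1 from [1, -2] -> [-2]
  satisfied 2 clause(s); 4 remain; assigned so far: [1]
unit clause [4] forces x4=T; simplify:
  satisfied 2 clause(s); 2 remain; assigned so far: [1, 4]
unit clause [-2] forces x2=F; simplify:
  satisfied 2 clause(s); 0 remain; assigned so far: [1, 2, 4]

Answer: 0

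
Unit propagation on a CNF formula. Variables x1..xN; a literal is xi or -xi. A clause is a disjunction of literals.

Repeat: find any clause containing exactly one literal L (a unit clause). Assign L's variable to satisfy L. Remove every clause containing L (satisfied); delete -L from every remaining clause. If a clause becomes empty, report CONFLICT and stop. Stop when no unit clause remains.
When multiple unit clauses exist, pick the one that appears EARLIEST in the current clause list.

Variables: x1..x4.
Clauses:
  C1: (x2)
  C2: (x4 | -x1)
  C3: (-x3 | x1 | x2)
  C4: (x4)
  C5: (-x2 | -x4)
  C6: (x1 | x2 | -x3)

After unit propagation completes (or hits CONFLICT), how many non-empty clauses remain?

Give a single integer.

Answer: 0

Derivation:
unit clause [2] forces x2=T; simplify:
  drop -2 from [-2, -4] -> [-4]
  satisfied 3 clause(s); 3 remain; assigned so far: [2]
unit clause [4] forces x4=T; simplify:
  drop -4 from [-4] -> [] (empty!)
  satisfied 2 clause(s); 1 remain; assigned so far: [2, 4]
CONFLICT (empty clause)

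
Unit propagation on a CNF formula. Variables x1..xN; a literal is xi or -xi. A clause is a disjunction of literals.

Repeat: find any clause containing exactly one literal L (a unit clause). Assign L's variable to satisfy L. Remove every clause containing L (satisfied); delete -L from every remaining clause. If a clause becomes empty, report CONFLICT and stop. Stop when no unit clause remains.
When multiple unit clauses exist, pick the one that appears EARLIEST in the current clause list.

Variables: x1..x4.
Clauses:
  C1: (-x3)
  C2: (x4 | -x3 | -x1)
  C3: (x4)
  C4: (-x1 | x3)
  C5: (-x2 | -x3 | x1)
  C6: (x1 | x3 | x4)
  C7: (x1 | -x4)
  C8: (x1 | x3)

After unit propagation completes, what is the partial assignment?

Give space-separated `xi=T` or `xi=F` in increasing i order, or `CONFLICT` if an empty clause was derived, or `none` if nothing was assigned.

Answer: CONFLICT

Derivation:
unit clause [-3] forces x3=F; simplify:
  drop 3 from [-1, 3] -> [-1]
  drop 3 from [1, 3, 4] -> [1, 4]
  drop 3 from [1, 3] -> [1]
  satisfied 3 clause(s); 5 remain; assigned so far: [3]
unit clause [4] forces x4=T; simplify:
  drop -4 from [1, -4] -> [1]
  satisfied 2 clause(s); 3 remain; assigned so far: [3, 4]
unit clause [-1] forces x1=F; simplify:
  drop 1 from [1] -> [] (empty!)
  drop 1 from [1] -> [] (empty!)
  satisfied 1 clause(s); 2 remain; assigned so far: [1, 3, 4]
CONFLICT (empty clause)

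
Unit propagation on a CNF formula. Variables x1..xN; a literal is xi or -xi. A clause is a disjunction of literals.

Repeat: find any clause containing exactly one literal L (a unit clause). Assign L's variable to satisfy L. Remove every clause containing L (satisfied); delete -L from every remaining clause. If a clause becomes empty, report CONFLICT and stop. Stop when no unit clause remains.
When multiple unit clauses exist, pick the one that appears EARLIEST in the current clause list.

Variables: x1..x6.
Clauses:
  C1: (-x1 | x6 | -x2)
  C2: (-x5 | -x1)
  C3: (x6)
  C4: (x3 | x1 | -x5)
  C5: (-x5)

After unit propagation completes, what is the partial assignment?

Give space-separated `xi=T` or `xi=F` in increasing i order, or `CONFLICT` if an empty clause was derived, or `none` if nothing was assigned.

unit clause [6] forces x6=T; simplify:
  satisfied 2 clause(s); 3 remain; assigned so far: [6]
unit clause [-5] forces x5=F; simplify:
  satisfied 3 clause(s); 0 remain; assigned so far: [5, 6]

Answer: x5=F x6=T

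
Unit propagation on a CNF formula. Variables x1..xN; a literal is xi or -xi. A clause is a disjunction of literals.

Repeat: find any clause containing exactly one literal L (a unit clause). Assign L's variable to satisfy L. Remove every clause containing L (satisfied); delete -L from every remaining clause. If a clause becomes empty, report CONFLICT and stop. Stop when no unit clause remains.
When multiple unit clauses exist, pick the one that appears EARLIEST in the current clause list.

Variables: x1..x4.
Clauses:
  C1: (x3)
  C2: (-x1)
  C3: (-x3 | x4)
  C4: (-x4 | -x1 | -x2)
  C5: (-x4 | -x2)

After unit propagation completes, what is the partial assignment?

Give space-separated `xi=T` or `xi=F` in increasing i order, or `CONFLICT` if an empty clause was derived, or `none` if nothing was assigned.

Answer: x1=F x2=F x3=T x4=T

Derivation:
unit clause [3] forces x3=T; simplify:
  drop -3 from [-3, 4] -> [4]
  satisfied 1 clause(s); 4 remain; assigned so far: [3]
unit clause [-1] forces x1=F; simplify:
  satisfied 2 clause(s); 2 remain; assigned so far: [1, 3]
unit clause [4] forces x4=T; simplify:
  drop -4 from [-4, -2] -> [-2]
  satisfied 1 clause(s); 1 remain; assigned so far: [1, 3, 4]
unit clause [-2] forces x2=F; simplify:
  satisfied 1 clause(s); 0 remain; assigned so far: [1, 2, 3, 4]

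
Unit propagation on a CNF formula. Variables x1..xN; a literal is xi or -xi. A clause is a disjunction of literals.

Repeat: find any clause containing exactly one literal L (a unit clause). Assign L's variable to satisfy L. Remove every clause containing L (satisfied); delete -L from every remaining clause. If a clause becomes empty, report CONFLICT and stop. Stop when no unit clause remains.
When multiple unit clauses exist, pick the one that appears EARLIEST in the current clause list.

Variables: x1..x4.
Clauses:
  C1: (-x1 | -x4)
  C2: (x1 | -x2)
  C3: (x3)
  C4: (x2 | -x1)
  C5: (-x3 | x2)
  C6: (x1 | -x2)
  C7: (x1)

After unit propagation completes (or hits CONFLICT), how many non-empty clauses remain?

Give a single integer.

Answer: 0

Derivation:
unit clause [3] forces x3=T; simplify:
  drop -3 from [-3, 2] -> [2]
  satisfied 1 clause(s); 6 remain; assigned so far: [3]
unit clause [2] forces x2=T; simplify:
  drop -2 from [1, -2] -> [1]
  drop -2 from [1, -2] -> [1]
  satisfied 2 clause(s); 4 remain; assigned so far: [2, 3]
unit clause [1] forces x1=T; simplify:
  drop -1 from [-1, -4] -> [-4]
  satisfied 3 clause(s); 1 remain; assigned so far: [1, 2, 3]
unit clause [-4] forces x4=F; simplify:
  satisfied 1 clause(s); 0 remain; assigned so far: [1, 2, 3, 4]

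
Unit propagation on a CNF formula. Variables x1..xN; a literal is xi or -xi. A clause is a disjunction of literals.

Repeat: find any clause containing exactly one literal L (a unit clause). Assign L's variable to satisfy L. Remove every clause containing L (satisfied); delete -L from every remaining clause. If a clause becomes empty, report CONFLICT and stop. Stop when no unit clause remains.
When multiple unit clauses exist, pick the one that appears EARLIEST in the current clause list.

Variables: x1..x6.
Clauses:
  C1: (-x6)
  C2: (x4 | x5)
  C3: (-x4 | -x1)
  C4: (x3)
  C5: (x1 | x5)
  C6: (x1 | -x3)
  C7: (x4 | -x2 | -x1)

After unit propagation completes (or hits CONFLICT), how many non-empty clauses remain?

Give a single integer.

unit clause [-6] forces x6=F; simplify:
  satisfied 1 clause(s); 6 remain; assigned so far: [6]
unit clause [3] forces x3=T; simplify:
  drop -3 from [1, -3] -> [1]
  satisfied 1 clause(s); 5 remain; assigned so far: [3, 6]
unit clause [1] forces x1=T; simplify:
  drop -1 from [-4, -1] -> [-4]
  drop -1 from [4, -2, -1] -> [4, -2]
  satisfied 2 clause(s); 3 remain; assigned so far: [1, 3, 6]
unit clause [-4] forces x4=F; simplify:
  drop 4 from [4, 5] -> [5]
  drop 4 from [4, -2] -> [-2]
  satisfied 1 clause(s); 2 remain; assigned so far: [1, 3, 4, 6]
unit clause [5] forces x5=T; simplify:
  satisfied 1 clause(s); 1 remain; assigned so far: [1, 3, 4, 5, 6]
unit clause [-2] forces x2=F; simplify:
  satisfied 1 clause(s); 0 remain; assigned so far: [1, 2, 3, 4, 5, 6]

Answer: 0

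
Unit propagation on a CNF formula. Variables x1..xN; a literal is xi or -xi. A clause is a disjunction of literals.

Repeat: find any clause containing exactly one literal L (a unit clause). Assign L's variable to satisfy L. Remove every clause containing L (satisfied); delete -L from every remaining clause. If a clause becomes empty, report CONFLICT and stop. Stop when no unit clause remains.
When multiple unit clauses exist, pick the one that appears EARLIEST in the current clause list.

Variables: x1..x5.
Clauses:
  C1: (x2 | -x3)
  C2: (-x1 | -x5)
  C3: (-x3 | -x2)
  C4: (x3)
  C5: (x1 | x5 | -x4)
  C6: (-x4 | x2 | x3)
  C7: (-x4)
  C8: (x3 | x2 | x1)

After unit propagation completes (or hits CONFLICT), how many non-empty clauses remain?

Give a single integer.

Answer: 3

Derivation:
unit clause [3] forces x3=T; simplify:
  drop -3 from [2, -3] -> [2]
  drop -3 from [-3, -2] -> [-2]
  satisfied 3 clause(s); 5 remain; assigned so far: [3]
unit clause [2] forces x2=T; simplify:
  drop -2 from [-2] -> [] (empty!)
  satisfied 1 clause(s); 4 remain; assigned so far: [2, 3]
CONFLICT (empty clause)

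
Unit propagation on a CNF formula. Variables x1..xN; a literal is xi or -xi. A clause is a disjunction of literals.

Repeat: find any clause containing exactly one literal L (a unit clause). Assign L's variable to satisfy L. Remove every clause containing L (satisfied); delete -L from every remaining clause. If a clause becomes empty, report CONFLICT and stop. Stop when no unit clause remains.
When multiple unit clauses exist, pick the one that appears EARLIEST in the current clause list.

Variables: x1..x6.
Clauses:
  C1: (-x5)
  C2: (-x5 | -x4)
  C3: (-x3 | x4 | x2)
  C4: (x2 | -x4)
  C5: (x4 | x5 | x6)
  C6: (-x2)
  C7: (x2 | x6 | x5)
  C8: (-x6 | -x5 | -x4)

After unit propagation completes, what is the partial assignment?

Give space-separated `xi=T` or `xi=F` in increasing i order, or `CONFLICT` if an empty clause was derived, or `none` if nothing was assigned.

Answer: x2=F x3=F x4=F x5=F x6=T

Derivation:
unit clause [-5] forces x5=F; simplify:
  drop 5 from [4, 5, 6] -> [4, 6]
  drop 5 from [2, 6, 5] -> [2, 6]
  satisfied 3 clause(s); 5 remain; assigned so far: [5]
unit clause [-2] forces x2=F; simplify:
  drop 2 from [-3, 4, 2] -> [-3, 4]
  drop 2 from [2, -4] -> [-4]
  drop 2 from [2, 6] -> [6]
  satisfied 1 clause(s); 4 remain; assigned so far: [2, 5]
unit clause [-4] forces x4=F; simplify:
  drop 4 from [-3, 4] -> [-3]
  drop 4 from [4, 6] -> [6]
  satisfied 1 clause(s); 3 remain; assigned so far: [2, 4, 5]
unit clause [-3] forces x3=F; simplify:
  satisfied 1 clause(s); 2 remain; assigned so far: [2, 3, 4, 5]
unit clause [6] forces x6=T; simplify:
  satisfied 2 clause(s); 0 remain; assigned so far: [2, 3, 4, 5, 6]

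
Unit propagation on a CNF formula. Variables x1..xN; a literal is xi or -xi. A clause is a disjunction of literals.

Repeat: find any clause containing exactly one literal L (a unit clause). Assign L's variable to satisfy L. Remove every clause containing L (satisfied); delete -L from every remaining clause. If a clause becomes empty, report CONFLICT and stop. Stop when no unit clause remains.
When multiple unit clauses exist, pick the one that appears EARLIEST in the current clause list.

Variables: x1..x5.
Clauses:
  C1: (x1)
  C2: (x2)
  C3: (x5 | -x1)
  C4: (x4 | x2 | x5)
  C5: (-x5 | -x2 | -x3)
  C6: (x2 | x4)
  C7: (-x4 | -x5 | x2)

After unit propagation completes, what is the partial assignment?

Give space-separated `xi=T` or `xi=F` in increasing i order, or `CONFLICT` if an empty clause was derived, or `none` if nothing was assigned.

Answer: x1=T x2=T x3=F x5=T

Derivation:
unit clause [1] forces x1=T; simplify:
  drop -1 from [5, -1] -> [5]
  satisfied 1 clause(s); 6 remain; assigned so far: [1]
unit clause [2] forces x2=T; simplify:
  drop -2 from [-5, -2, -3] -> [-5, -3]
  satisfied 4 clause(s); 2 remain; assigned so far: [1, 2]
unit clause [5] forces x5=T; simplify:
  drop -5 from [-5, -3] -> [-3]
  satisfied 1 clause(s); 1 remain; assigned so far: [1, 2, 5]
unit clause [-3] forces x3=F; simplify:
  satisfied 1 clause(s); 0 remain; assigned so far: [1, 2, 3, 5]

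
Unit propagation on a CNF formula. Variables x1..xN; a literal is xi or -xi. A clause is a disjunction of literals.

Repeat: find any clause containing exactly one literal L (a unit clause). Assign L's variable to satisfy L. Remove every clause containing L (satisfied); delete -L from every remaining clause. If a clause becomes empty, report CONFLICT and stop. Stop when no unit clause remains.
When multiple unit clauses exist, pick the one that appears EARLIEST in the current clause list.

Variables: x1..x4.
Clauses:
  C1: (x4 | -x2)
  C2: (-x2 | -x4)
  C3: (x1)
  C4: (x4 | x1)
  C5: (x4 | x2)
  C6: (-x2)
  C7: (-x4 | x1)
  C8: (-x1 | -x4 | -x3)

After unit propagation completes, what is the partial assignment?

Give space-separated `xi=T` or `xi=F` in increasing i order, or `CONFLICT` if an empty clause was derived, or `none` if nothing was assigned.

Answer: x1=T x2=F x3=F x4=T

Derivation:
unit clause [1] forces x1=T; simplify:
  drop -1 from [-1, -4, -3] -> [-4, -3]
  satisfied 3 clause(s); 5 remain; assigned so far: [1]
unit clause [-2] forces x2=F; simplify:
  drop 2 from [4, 2] -> [4]
  satisfied 3 clause(s); 2 remain; assigned so far: [1, 2]
unit clause [4] forces x4=T; simplify:
  drop -4 from [-4, -3] -> [-3]
  satisfied 1 clause(s); 1 remain; assigned so far: [1, 2, 4]
unit clause [-3] forces x3=F; simplify:
  satisfied 1 clause(s); 0 remain; assigned so far: [1, 2, 3, 4]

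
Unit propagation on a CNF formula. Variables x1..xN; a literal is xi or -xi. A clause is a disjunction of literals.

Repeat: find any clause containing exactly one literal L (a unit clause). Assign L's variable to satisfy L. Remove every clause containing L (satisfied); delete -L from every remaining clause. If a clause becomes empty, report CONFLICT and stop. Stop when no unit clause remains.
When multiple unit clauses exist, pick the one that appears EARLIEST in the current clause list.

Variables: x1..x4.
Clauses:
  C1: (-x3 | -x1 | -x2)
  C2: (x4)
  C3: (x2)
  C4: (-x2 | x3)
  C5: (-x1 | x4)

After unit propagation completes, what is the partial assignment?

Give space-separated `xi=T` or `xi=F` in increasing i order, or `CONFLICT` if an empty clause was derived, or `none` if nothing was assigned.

unit clause [4] forces x4=T; simplify:
  satisfied 2 clause(s); 3 remain; assigned so far: [4]
unit clause [2] forces x2=T; simplify:
  drop -2 from [-3, -1, -2] -> [-3, -1]
  drop -2 from [-2, 3] -> [3]
  satisfied 1 clause(s); 2 remain; assigned so far: [2, 4]
unit clause [3] forces x3=T; simplify:
  drop -3 from [-3, -1] -> [-1]
  satisfied 1 clause(s); 1 remain; assigned so far: [2, 3, 4]
unit clause [-1] forces x1=F; simplify:
  satisfied 1 clause(s); 0 remain; assigned so far: [1, 2, 3, 4]

Answer: x1=F x2=T x3=T x4=T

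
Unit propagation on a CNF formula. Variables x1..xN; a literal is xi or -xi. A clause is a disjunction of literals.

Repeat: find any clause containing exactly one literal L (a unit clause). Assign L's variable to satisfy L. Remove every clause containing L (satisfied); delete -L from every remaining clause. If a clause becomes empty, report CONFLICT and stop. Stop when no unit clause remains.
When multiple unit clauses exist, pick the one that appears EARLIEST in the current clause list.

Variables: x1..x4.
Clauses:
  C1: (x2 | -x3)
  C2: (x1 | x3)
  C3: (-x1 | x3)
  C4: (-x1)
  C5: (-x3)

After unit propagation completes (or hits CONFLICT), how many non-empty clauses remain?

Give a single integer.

Answer: 1

Derivation:
unit clause [-1] forces x1=F; simplify:
  drop 1 from [1, 3] -> [3]
  satisfied 2 clause(s); 3 remain; assigned so far: [1]
unit clause [3] forces x3=T; simplify:
  drop -3 from [2, -3] -> [2]
  drop -3 from [-3] -> [] (empty!)
  satisfied 1 clause(s); 2 remain; assigned so far: [1, 3]
CONFLICT (empty clause)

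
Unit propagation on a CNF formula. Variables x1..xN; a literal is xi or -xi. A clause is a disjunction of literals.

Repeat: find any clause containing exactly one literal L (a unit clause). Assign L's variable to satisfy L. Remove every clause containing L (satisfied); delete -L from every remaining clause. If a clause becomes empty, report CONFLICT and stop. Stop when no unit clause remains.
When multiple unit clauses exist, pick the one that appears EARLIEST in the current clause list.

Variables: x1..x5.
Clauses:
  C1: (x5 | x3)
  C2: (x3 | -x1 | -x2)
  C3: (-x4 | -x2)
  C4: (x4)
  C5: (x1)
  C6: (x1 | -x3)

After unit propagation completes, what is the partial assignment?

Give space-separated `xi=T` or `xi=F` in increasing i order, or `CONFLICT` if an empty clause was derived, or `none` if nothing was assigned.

Answer: x1=T x2=F x4=T

Derivation:
unit clause [4] forces x4=T; simplify:
  drop -4 from [-4, -2] -> [-2]
  satisfied 1 clause(s); 5 remain; assigned so far: [4]
unit clause [-2] forces x2=F; simplify:
  satisfied 2 clause(s); 3 remain; assigned so far: [2, 4]
unit clause [1] forces x1=T; simplify:
  satisfied 2 clause(s); 1 remain; assigned so far: [1, 2, 4]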